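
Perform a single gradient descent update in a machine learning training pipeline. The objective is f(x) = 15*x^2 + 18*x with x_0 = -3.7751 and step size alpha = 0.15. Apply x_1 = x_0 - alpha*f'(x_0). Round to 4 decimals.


We compute the gradient at x_0 and apply the update.
f'(x) = 30*x + 18
f'(-3.7751) = 30*-3.7751 + 18 = -95.253
x_1 = -3.7751 - 0.15*-95.253 = 10.5129


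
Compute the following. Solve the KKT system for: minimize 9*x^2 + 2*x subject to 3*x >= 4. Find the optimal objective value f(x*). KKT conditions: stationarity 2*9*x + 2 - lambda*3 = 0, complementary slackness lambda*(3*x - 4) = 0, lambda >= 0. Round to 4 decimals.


Step 1: Try lambda = 0 (constraint inactive).
x_unc = -2/(2*9) = -0.1111
Check: 3*-0.1111 = -0.3333 < 4 -- violated!
Step 2: Constraint must be active: 3*x = 4
x* = 4/3 = 1.3333 (rounded; the exact value 4/3 is used below)
lambda = (2*9*(4/3) + 2)/3 = 8.6667
Step 3: Compute optimal value.
f(x*) = 9*(4/3)^2 + 2*(4/3) = 18.6667


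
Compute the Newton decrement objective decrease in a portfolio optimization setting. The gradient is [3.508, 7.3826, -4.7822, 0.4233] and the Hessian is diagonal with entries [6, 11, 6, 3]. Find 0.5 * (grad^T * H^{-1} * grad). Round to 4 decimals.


Step 1: H is diagonal, so H^(-1) * g = [0.5847, 0.6711, -0.797, 0.1411].
Step 2: g^T H^(-1) g = sum_i g_i^2 / H_ii
  = (3.508)^2/6 + (7.3826)^2/11 + (-4.7822)^2/6 + (0.4233)^2/3
  = 2.051 + 4.9548 + 3.8116 + 0.0597 = 10.8771
Step 3: Objective decrease = 0.5 * g^T H^(-1) g = 5.4386


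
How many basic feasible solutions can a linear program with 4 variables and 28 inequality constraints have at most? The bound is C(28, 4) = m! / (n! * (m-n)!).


Each vertex corresponds to some choice of n active constraints out of m, so the number of vertices is at most C(m, n) = m! / (n!(m-n)!).
m = 28, n = 4
Numerator: 28 * 27 * 26 * 25
Denominator: 4! = 24
C(28, 4) = 20475


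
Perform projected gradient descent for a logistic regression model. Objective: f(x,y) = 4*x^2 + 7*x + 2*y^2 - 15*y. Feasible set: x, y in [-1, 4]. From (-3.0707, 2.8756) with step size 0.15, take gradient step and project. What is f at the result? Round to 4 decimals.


Step 1: Compute gradient at (-3.0707, 2.8756).
grad_x = 2*4*-3.0707 + 7 = -17.5656
grad_y = 2*2*2.8756 - 15 = -3.4976
Step 2: Gradient step.
x_raw = -3.0707 - 0.15*-17.5656 = -0.4359
y_raw = 2.8756 - 0.15*-3.4976 = 3.4002
Step 3: Project onto [-1, 4].
x_proj = clip(-0.4359) = -0.4359
y_proj = clip(3.4002) = 3.4002
Step 4: Evaluate f.
f(-0.4359, 3.4002) = -30.1715


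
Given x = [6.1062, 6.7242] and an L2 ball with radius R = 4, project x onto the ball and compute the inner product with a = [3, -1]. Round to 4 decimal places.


Step 1: Compute ||x|| (intermediates to 6 decimals).
||x|| = sqrt(6.1062^2 + 6.7242^2) = 9.082981
Step 2: Project.
Since ||x|| > R, scale = R/||x|| = 4/9.082981 = 0.440384, proj(x) = scale * x
proj(x) = [2.689073, 2.96123]
Step 3: Dot product.
a^T * proj(x) = 3*2.689073 - 1*2.96123 = 5.106


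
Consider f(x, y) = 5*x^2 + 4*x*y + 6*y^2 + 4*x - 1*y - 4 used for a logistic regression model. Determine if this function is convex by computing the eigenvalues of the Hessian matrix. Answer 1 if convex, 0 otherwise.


The Hessian of f(x,y) = 5*x^2 + 4*x*y + 6*y^2 + 4*x - 1*y - 4 is:
H = [[10, 4], [4, 12]]
Trace = 10 + 12 = 22
Determinant = 10*12 - (4)^2 = 104
Discriminant = (22)^2 - 4*104 = 68.0
Eigenvalues: lambda_1 = 6.8769, lambda_2 = 15.1231
The function is convex.

1


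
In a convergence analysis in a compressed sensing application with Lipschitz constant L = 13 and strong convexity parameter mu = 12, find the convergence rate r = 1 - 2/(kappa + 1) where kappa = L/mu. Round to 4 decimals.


Step 1: Compute the condition number.
kappa = L/mu = 13/12 = 1.0833
Step 2: Compute the convergence rate.
r = 1 - 2/(kappa + 1) = 1 - 2*mu/(L + mu) = (L - mu)/(L + mu) = 1/25 = 0.04


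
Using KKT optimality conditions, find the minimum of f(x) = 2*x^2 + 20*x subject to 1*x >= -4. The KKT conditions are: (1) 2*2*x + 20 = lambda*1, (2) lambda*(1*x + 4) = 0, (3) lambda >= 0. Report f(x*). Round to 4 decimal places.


Step 1: Try lambda = 0 (constraint inactive).
x_unc = -20/(2*2) = -5.0
Check: 1*-5.0 = -5.0 < -4 -- violated!
Step 2: Constraint must be active: 1*x = -4
x* = -4/1 = -4.0
lambda = (2*2*(-4.0) + 20)/1 = 4.0
Step 3: Compute optimal value.
f(x*) = 2*(-4.0)^2 + 20*(-4.0) = -48.0


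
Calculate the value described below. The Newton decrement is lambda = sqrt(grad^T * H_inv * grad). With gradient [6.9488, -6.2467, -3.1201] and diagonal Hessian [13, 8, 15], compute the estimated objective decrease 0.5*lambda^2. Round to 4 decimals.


Step 1: H is diagonal, so H^(-1) * g = [0.5345, -0.7808, -0.208].
Step 2: g^T H^(-1) g = sum_i g_i^2 / H_ii
  = (6.9488)^2/13 + (-6.2467)^2/8 + (-3.1201)^2/15
  = 3.7143 + 4.8777 + 0.649 = 9.241
Step 3: Objective decrease = 0.5 * g^T H^(-1) g = 4.6205


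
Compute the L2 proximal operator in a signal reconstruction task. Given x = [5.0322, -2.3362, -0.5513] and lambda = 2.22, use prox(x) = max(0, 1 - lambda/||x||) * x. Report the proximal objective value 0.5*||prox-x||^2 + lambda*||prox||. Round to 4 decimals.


Step 1: Compute ||x||.
||x|| = 5.5754
Step 2: Compute scaling factor.
scale = max(0, 1 - 2.22/5.5754) = 0.6018
Step 3: prox(x) = [3.0285, -1.406, -0.3318]
||prox(x)|| = 3.3554
Step 4: Proximal objective.
0.5*||prox-x||^2 = 2.4642
lambda*||prox|| = 7.449
Total = 9.9131


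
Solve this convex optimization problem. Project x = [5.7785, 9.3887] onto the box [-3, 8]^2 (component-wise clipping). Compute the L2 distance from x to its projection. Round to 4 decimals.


Project each component onto [-3, 8].
clip(5.7785) = 5.7785, clip(9.3887) = 8.0
Projection = [5.7785, 8.0]
Squared diffs: [0.0, 1.9285]
Distance = sqrt(1.9285) = 1.3887


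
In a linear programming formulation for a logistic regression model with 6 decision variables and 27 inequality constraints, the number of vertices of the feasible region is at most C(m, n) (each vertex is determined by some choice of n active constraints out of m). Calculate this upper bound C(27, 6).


Each vertex corresponds to some choice of n active constraints out of m, so the number of vertices is at most C(m, n) = m! / (n!(m-n)!).
m = 27, n = 6
Numerator: 27 * 26 * 25 * 24 * 23 * 22
Denominator: 6! = 720
C(27, 6) = 296010


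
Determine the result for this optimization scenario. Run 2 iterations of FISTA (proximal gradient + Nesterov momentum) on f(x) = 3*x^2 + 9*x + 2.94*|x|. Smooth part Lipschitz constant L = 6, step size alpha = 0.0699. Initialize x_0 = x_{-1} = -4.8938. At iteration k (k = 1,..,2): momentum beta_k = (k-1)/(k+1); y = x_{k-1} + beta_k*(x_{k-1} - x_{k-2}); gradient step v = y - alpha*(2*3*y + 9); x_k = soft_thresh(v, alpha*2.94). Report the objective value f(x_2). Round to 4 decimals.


FISTA on f(x) = 3*x^2 + 9*x + 2.94*|x|
L = 6, alpha = 0.0699
Iteration 1: beta = 0.0, y = -4.8938 + 0.0*(-4.8938 + 4.8938) = -4.8938
  grad(y) = -20.3628, v = y - alpha*grad = -3.4704
  prox(v) = soft_thresh(-3.4704, 0.2055) = -3.2649
Iteration 2: beta = 0.3333, y = -3.2649 + 0.3333*(-3.2649 + 4.8938) = -2.722
  grad(y) = -7.3319, v = y - alpha*grad = -2.2095
  prox(v) = soft_thresh(-2.2095, 0.2055) = -2.004
f(x_2) = 3*(-2.004)^2 + 9*(-2.004) + 2.94*|-2.004| = -0.0963


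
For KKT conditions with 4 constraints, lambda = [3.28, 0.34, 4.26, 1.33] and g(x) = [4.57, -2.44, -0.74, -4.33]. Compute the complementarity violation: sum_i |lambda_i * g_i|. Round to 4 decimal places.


KKT complementary slackness check:
lambda_1 * g_1 = 3.28 * 4.57 = 14.9896
lambda_2 * g_2 = 0.34 * -2.44 = -0.8296
lambda_3 * g_3 = 4.26 * -0.74 = -3.1524
lambda_4 * g_4 = 1.33 * -4.33 = -5.7589
Total violation = 14.9896 + 0.8296 + 3.1524 + 5.7589 = 24.7305


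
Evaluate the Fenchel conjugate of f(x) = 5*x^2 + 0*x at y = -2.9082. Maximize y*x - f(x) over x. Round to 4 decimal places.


f*(y) = sup_x {y*x - a*x^2 - b*x} = sup_x {(y-b)*x - a*x^2}
FOC: (y - b) - 2a*x = 0 => x* = (y - b)/(2a)
x* = (-2.9082 - 0)/(2*5) = -0.2908
f*(-2.9082) = (y-b)^2/(4a) = (-2.9082 - 0)^2/(4*5)
= 8.4576/20 = 0.4229


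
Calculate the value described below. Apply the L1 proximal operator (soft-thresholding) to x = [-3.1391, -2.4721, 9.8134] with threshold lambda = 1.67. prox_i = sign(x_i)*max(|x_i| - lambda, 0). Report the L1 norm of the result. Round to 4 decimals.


Soft-thresholding with lambda = 1.67:
prox(-3.1391) = sign(-3.1391)*max(|-3.1391| - 1.67, 0) = -1.4691
prox(-2.4721) = sign(-2.4721)*max(|-2.4721| - 1.67, 0) = -0.8021
prox(9.8134) = sign(9.8134)*max(|9.8134| - 1.67, 0) = 8.1434
prox(x) = [-1.4691, -0.8021, 8.1434]
||prox(x)||_1 = 1.4691 + 0.8021 + 8.1434 = 10.4146


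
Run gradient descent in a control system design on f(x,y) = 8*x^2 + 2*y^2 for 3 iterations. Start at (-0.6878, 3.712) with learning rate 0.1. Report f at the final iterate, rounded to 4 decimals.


Gradient descent on f(x,y) = 8*x^2 + 2*y^2.
Starting point: (-0.6878, 3.712), alpha = 0.1
Step 1: grad_x = 2*8*-0.6878 = -11.0048, grad_y = 2*2*3.712 = 14.848
  x_1 = -0.6878 - 0.1*-11.0048 = 0.4127
  y_1 = 3.712 - 0.1*14.848 = 2.2272
Step 2: grad_x = 2*8*0.4127 = 6.6029, grad_y = 2*2*2.2272 = 8.9088
  x_2 = 0.4127 - 0.1*6.6029 = -0.2476
  y_2 = 2.2272 - 0.1*8.9088 = 1.3363
Step 3: grad_x = 2*8*-0.2476 = -3.9617, grad_y = 2*2*1.3363 = 5.3453
  x_3 = -0.2476 - 0.1*-3.9617 = 0.1486
  y_3 = 1.3363 - 0.1*5.3453 = 0.8018
f(0.1486, 0.8018) = 8*0.1486^2 + 2*0.8018^2 = 1.4623


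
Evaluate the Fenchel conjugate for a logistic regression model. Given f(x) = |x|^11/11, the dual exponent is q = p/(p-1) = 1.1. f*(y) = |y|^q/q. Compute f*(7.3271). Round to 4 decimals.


The conjugate exponent q satisfies 1/p + 1/q = 1.
p = 11, so q = 11/(11 - 1) = 1.1
|y|^q = 7.3271^1.1 = 8.9418
f*(7.3271) = 8.9418 / 1.1 = 8.1289


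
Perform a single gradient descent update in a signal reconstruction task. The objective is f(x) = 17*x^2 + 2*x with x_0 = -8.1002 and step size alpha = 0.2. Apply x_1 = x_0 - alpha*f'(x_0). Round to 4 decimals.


We compute the gradient at x_0 and apply the update.
f'(x) = 34*x + 2
f'(-8.1002) = 34*-8.1002 + 2 = -273.4068
x_1 = -8.1002 - 0.2*-273.4068 = 46.5812


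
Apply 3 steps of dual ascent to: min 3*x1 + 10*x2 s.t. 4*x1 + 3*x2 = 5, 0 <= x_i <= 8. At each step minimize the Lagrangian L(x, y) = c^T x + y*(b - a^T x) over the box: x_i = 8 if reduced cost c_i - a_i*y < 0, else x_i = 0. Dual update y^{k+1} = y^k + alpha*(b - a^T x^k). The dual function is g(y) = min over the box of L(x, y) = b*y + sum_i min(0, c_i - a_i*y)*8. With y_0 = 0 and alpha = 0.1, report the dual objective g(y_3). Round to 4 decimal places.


Dual ascent for LP: min 3*x1 + 10*x2, 4*x1 + 3*x2 = 5, 0 <= x_i <= 8
Step 1: y^k = 0.0, reduced costs: (3.0, 10.0)
  x^k = (0.0, 0.0), subgradient = b - a^T x = 5.0
  y^{k+1} = 0.0 + 0.1*5.0 = 0.5
Step 2: y^k = 0.5, reduced costs: (1.0, 8.5)
  x^k = (0.0, 0.0), subgradient = b - a^T x = 5.0
  y^{k+1} = 0.5 + 0.1*5.0 = 1.0
Step 3: y^k = 1.0, reduced costs: (-1.0, 7.0)
  x^k = (8.0, 0.0), subgradient = b - a^T x = -27.0
  y^{k+1} = 1.0 + 0.1*-27.0 = -1.7
Dual objective at y_3 = -1.7: reduced costs (9.8, 15.1), box minimizer x = (0.0, 0.0)
g(y_3) = b*y + (c1 - a1*y)*x1 + (c2 - a2*y)*x2 = 5*(-1.7) + 9.8*0.0 + 15.1*0.0 = -8.5 + 0.0 + 0.0 = -8.5


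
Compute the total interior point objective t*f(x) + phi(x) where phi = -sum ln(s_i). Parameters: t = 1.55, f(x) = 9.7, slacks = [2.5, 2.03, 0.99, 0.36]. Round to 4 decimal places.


Step 1: Compute log-barrier.
ln values: [0.9163, 0.708, -0.0101, -1.0217]
phi = -(0.9163 + 0.708 - 0.0101 - 1.0217) = -0.5926
Step 2: Compute augmented objective.
t*f(x) = 1.55*9.7 = 15.035
Total = 15.035 - 0.5926 = 14.4424


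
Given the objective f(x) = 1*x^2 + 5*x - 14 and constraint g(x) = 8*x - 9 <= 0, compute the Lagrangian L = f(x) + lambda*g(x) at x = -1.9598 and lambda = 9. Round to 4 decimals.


Step 1: Evaluate f(x).
f(-1.9598) = 1*(-1.9598)^2 + 5*(-1.9598) - 14 = -19.9582
Step 2: Evaluate g(x).
g(-1.9598) = 8*-1.9598 - 9 = -24.6784
Step 3: Compute Lagrangian.
L = -19.9582 + 9*-24.6784 = -242.0638


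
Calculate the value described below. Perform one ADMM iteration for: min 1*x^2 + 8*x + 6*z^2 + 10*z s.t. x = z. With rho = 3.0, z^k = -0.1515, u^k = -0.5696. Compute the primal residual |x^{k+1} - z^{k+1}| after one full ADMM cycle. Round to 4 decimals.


ADMM iteration with rho = 3.0, z^k = -0.1515, u^k = -0.5696
Step 1: x-update.
Minimize 1*x^2 + 8*x + (3.0/2)*(x + 0.1515 - 0.5696)^2
FOC: (2*1 + 3.0)*x = -8 + 3.0*(-0.1515 + 0.5696)
x^{k+1} = -1.3491
Step 2: z-update.
Minimize 6*z^2 + 10*z + (3.0/2)*(-1.3491 - z - 0.5696)^2
FOC: (2*6 + 3.0)*z = -10 + 3.0*(-1.3491 - 0.5696)
z^{k+1} = -1.0504
Step 3: u-update.
u^{k+1} = -0.5696 - 1.3491 + 1.0504 = -0.8683
Step 4: Primal residual = |-1.3491 + 1.0504| = 0.2987


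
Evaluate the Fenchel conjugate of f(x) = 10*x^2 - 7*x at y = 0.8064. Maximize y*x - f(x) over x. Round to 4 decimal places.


f*(y) = sup_x {y*x - a*x^2 - b*x} = sup_x {(y-b)*x - a*x^2}
FOC: (y - b) - 2a*x = 0 => x* = (y - b)/(2a)
x* = (0.8064 + 7)/(2*10) = 0.3903
f*(0.8064) = (y-b)^2/(4a) = (0.8064 + 7)^2/(4*10)
= 60.9399/40 = 1.5235


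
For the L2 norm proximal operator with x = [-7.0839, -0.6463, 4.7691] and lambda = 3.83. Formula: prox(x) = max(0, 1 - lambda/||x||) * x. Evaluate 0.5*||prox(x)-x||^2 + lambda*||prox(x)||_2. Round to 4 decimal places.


Step 1: Compute ||x||.
||x|| = 8.5641
Step 2: Compute scaling factor.
scale = max(0, 1 - 3.83/8.5641) = 0.5528
Step 3: prox(x) = [-3.9159, -0.3573, 2.6363]
||prox(x)|| = 4.7341
Step 4: Proximal objective.
0.5*||prox-x||^2 = 7.3345
lambda*||prox|| = 18.1316
Total = 25.466


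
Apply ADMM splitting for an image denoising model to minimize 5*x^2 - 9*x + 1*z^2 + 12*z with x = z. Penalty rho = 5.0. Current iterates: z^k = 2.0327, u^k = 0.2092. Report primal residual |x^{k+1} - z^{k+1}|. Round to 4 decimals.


ADMM iteration with rho = 5.0, z^k = 2.0327, u^k = 0.2092
Step 1: x-update.
Minimize 5*x^2 - 9*x + (5.0/2)*(x - 2.0327 + 0.2092)^2
FOC: (2*5 + 5.0)*x = 9 + 5.0*(2.0327 - 0.2092)
x^{k+1} = 1.2078
Step 2: z-update.
Minimize 1*z^2 + 12*z + (5.0/2)*(1.2078 - z + 0.2092)^2
FOC: (2*1 + 5.0)*z = -12 + 5.0*(1.2078 + 0.2092)
z^{k+1} = -0.7021
Step 3: u-update.
u^{k+1} = 0.2092 + 1.2078 + 0.7021 = 2.1192
Step 4: Primal residual = |1.2078 + 0.7021| = 1.91


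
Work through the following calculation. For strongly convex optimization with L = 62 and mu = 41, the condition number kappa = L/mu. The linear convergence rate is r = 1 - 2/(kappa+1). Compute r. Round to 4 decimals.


Step 1: Compute the condition number.
kappa = L/mu = 62/41 = 1.5122
Step 2: Compute the convergence rate.
r = 1 - 2/(kappa + 1) = 1 - 2*mu/(L + mu) = (L - mu)/(L + mu) = 21/103 = 0.2039


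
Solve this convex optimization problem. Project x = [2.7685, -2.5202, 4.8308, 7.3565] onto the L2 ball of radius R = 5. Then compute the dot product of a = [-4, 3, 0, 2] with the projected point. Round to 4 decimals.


Step 1: Compute ||x|| (intermediates to 6 decimals).
||x|| = sqrt(2.7685^2 + (-2.5202)^2 + 4.8308^2 + 7.3565^2) = 9.564033
Step 2: Project.
Since ||x|| > R, scale = R/||x|| = 5/9.564033 = 0.522792, proj(x) = scale * x
proj(x) = [1.44735, -1.31754, 2.525504, 3.845919]
Step 3: Dot product.
a^T * proj(x) = -4*1.44735 + 3*(-1.31754) + 0*2.525504 + 2*3.845919 = -2.0502


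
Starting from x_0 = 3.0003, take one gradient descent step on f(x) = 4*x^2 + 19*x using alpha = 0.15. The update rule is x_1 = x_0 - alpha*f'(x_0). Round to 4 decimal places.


We compute the gradient at x_0 and apply the update.
f'(x) = 8*x + 19
f'(3.0003) = 8*3.0003 + 19 = 43.0024
x_1 = 3.0003 - 0.15*43.0024 = -3.4501


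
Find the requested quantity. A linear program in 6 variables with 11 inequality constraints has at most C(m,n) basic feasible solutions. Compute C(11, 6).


Each vertex corresponds to some choice of n active constraints out of m, so the number of vertices is at most C(m, n) = m! / (n!(m-n)!).
m = 11, n = 6
Numerator: 11 * 10 * 9 * 8 * 7 * 6
Denominator: 6! = 720
C(11, 6) = 462


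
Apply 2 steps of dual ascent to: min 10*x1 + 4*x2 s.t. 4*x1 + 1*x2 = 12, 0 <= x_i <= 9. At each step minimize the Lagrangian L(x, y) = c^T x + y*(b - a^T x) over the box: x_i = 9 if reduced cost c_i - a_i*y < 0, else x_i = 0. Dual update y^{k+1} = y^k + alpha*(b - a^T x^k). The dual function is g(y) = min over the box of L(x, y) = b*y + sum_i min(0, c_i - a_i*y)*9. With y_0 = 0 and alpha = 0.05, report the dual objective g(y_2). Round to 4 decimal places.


Dual ascent for LP: min 10*x1 + 4*x2, 4*x1 + 1*x2 = 12, 0 <= x_i <= 9
Step 1: y^k = 0.0, reduced costs: (10.0, 4.0)
  x^k = (0.0, 0.0), subgradient = b - a^T x = 12.0
  y^{k+1} = 0.0 + 0.05*12.0 = 0.6
Step 2: y^k = 0.6, reduced costs: (7.6, 3.4)
  x^k = (0.0, 0.0), subgradient = b - a^T x = 12.0
  y^{k+1} = 0.6 + 0.05*12.0 = 1.2
Dual objective at y_2 = 1.2: reduced costs (5.2, 2.8), box minimizer x = (0.0, 0.0)
g(y_2) = b*y + (c1 - a1*y)*x1 + (c2 - a2*y)*x2 = 12*1.2 + 5.2*0.0 + 2.8*0.0 = 14.4 + 0.0 + 0.0 = 14.4


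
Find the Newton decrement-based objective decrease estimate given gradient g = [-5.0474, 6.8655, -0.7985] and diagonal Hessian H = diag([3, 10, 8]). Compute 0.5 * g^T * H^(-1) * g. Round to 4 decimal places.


Step 1: H is diagonal, so H^(-1) * g = [-1.6825, 0.6866, -0.0998].
Step 2: g^T H^(-1) g = sum_i g_i^2 / H_ii
  = (-5.0474)^2/3 + (6.8655)^2/10 + (-0.7985)^2/8
  = 8.4921 + 4.7135 + 0.0797 = 13.2853
Step 3: Objective decrease = 0.5 * g^T H^(-1) g = 6.6426


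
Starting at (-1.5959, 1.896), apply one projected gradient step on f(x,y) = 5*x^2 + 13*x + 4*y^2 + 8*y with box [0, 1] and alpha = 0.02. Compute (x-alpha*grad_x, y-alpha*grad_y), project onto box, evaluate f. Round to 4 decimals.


Step 1: Compute gradient at (-1.5959, 1.896).
grad_x = 2*5*-1.5959 + 13 = -2.959
grad_y = 2*4*1.896 + 8 = 23.168
Step 2: Gradient step.
x_raw = -1.5959 - 0.02*-2.959 = -1.5367
y_raw = 1.896 - 0.02*23.168 = 1.4326
Step 3: Project onto [0, 1].
x_proj = clip(-1.5367) = 0.0
y_proj = clip(1.4326) = 1.0
Step 4: Evaluate f.
f(0.0, 1.0) = 12.0


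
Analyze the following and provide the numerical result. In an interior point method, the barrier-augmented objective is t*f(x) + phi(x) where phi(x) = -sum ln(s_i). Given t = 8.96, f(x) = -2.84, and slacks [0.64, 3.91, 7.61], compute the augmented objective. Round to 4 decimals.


Step 1: Compute log-barrier.
ln values: [-0.4463, 1.3635, 2.0295]
phi = -(-0.4463 + 1.3635 + 2.0295) = -2.9467
Step 2: Compute augmented objective.
t*f(x) = 8.96*-2.84 = -25.4464
Total = -25.4464 - 2.9467 = -28.3931


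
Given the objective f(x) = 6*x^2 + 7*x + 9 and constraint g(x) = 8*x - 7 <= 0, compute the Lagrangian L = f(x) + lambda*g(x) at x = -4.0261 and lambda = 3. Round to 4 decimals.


Step 1: Evaluate f(x).
f(-4.0261) = 6*(-4.0261)^2 + 7*(-4.0261) + 9 = 78.0742
Step 2: Evaluate g(x).
g(-4.0261) = 8*-4.0261 - 7 = -39.2088
Step 3: Compute Lagrangian.
L = 78.0742 + 3*-39.2088 = -39.5522


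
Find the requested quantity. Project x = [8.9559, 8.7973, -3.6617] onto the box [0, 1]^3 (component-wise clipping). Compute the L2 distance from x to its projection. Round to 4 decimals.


Project each component onto [0, 1].
clip(8.9559) = 1.0, clip(8.7973) = 1.0, clip(-3.6617) = 0.0
Projection = [1.0, 1.0, 0.0]
Squared diffs: [63.2963, 60.7979, 13.408]
Distance = sqrt(137.5022) = 11.7261


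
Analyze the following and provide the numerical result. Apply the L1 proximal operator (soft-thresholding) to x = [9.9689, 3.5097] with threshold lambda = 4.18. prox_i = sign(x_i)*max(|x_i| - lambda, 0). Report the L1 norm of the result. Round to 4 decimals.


Soft-thresholding with lambda = 4.18:
prox(9.9689) = sign(9.9689)*max(|9.9689| - 4.18, 0) = 5.7889
prox(3.5097) = sign(3.5097)*max(|3.5097| - 4.18, 0) = 0.0
prox(x) = [5.7889, 0.0]
||prox(x)||_1 = 5.7889 + 0.0 = 5.7889


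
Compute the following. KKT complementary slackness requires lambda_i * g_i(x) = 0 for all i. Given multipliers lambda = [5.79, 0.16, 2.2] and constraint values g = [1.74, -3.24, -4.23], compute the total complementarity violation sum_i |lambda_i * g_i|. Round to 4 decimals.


KKT complementary slackness check:
lambda_1 * g_1 = 5.79 * 1.74 = 10.0746
lambda_2 * g_2 = 0.16 * -3.24 = -0.5184
lambda_3 * g_3 = 2.2 * -4.23 = -9.306
Total violation = 10.0746 + 0.5184 + 9.306 = 19.899


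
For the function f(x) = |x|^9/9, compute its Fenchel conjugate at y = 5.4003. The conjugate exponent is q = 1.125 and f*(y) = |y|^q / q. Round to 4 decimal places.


The conjugate exponent q satisfies 1/p + 1/q = 1.
p = 9, so q = 9/(9 - 1) = 1.125
|y|^q = 5.4003^1.125 = 6.6676
f*(5.4003) = 6.6676 / 1.125 = 5.9268


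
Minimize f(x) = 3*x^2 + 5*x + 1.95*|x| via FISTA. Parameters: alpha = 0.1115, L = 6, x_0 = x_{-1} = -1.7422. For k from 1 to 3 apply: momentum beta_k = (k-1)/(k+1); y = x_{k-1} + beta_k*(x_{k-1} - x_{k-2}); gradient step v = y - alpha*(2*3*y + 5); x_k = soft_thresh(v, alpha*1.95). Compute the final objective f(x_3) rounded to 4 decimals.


FISTA on f(x) = 3*x^2 + 5*x + 1.95*|x|
L = 6, alpha = 0.1115
Iteration 1: beta = 0.0, y = -1.7422 + 0.0*(-1.7422 + 1.7422) = -1.7422
  grad(y) = -5.4532, v = y - alpha*grad = -1.1342
  prox(v) = soft_thresh(-1.1342, 0.2174) = -0.9167
Iteration 2: beta = 0.3333, y = -0.9167 + 0.3333*(-0.9167 + 1.7422) = -0.6416
  grad(y) = 1.1505, v = y - alpha*grad = -0.7699
  prox(v) = soft_thresh(-0.7699, 0.2174) = -0.5524
Iteration 3: beta = 0.5, y = -0.5524 + 0.5*(-0.5524 + 0.9167) = -0.3703
  grad(y) = 2.7783, v = y - alpha*grad = -0.6801
  prox(v) = soft_thresh(-0.6801, 0.2174) = -0.4626
f(x_3) = 3*(-0.4626)^2 + 5*(-0.4626) + 1.95*|-0.4626| = -0.7689


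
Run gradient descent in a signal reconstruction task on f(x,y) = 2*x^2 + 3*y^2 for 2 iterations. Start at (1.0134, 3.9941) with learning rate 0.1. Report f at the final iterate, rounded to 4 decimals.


Gradient descent on f(x,y) = 2*x^2 + 3*y^2.
Starting point: (1.0134, 3.9941), alpha = 0.1
Step 1: grad_x = 2*2*1.0134 = 4.0536, grad_y = 2*3*3.9941 = 23.9646
  x_1 = 1.0134 - 0.1*4.0536 = 0.608
  y_1 = 3.9941 - 0.1*23.9646 = 1.5976
Step 2: grad_x = 2*2*0.608 = 2.4322, grad_y = 2*3*1.5976 = 9.5858
  x_2 = 0.608 - 0.1*2.4322 = 0.3648
  y_2 = 1.5976 - 0.1*9.5858 = 0.6391
f(0.3648, 0.6391) = 2*0.3648^2 + 3*0.6391^2 = 1.4914


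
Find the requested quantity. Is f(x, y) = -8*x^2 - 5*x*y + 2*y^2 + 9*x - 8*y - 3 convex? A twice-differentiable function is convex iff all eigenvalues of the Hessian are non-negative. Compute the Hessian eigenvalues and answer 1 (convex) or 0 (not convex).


The Hessian of f(x,y) = -8*x^2 - 5*x*y + 2*y^2 + 9*x - 8*y - 3 is:
H = [[-16, -5], [-5, 4]]
Trace = -16 + 4 = -12
Determinant = -16*4 - (-5)^2 = -89
Discriminant = (-12)^2 - 4*-89 = 500.0
Eigenvalues: lambda_1 = -17.1803, lambda_2 = 5.1803
The function is not convex.

0


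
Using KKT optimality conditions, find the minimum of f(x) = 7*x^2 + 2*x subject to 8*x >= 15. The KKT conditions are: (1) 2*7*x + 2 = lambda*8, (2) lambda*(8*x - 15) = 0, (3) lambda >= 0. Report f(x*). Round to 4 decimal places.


Step 1: Try lambda = 0 (constraint inactive).
x_unc = -2/(2*7) = -0.1429
Check: 8*-0.1429 = -1.1432 < 15 -- violated!
Step 2: Constraint must be active: 8*x = 15
x* = 15/8 = 1.875
lambda = (2*7*1.875 + 2)/8 = 3.5313
Step 3: Compute optimal value.
f(x*) = 7*1.875^2 + 2*1.875 = 28.3594


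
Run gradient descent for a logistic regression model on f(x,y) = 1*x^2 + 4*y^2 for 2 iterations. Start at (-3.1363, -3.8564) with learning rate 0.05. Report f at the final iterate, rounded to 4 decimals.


Gradient descent on f(x,y) = 1*x^2 + 4*y^2.
Starting point: (-3.1363, -3.8564), alpha = 0.05
Step 1: grad_x = 2*1*-3.1363 = -6.2726, grad_y = 2*4*-3.8564 = -30.8512
  x_1 = -3.1363 - 0.05*-6.2726 = -2.8227
  y_1 = -3.8564 - 0.05*-30.8512 = -2.3138
Step 2: grad_x = 2*1*-2.8227 = -5.6453, grad_y = 2*4*-2.3138 = -18.5107
  x_2 = -2.8227 - 0.05*-5.6453 = -2.5404
  y_2 = -2.3138 - 0.05*-18.5107 = -1.3883
f(-2.5404, -1.3883) = 1*(-2.5404)^2 + 4*(-1.3883)^2 = 14.1632


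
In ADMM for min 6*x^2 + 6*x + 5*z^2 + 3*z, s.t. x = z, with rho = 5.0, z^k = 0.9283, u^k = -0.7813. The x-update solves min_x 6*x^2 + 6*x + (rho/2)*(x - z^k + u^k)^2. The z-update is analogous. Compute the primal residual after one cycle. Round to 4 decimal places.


ADMM iteration with rho = 5.0, z^k = 0.9283, u^k = -0.7813
Step 1: x-update.
Minimize 6*x^2 + 6*x + (5.0/2)*(x - 0.9283 - 0.7813)^2
FOC: (2*6 + 5.0)*x = -6 + 5.0*(0.9283 + 0.7813)
x^{k+1} = 0.1499
Step 2: z-update.
Minimize 5*z^2 + 3*z + (5.0/2)*(0.1499 - z - 0.7813)^2
FOC: (2*5 + 5.0)*z = -3 + 5.0*(0.1499 - 0.7813)
z^{k+1} = -0.4105
Step 3: u-update.
u^{k+1} = -0.7813 + 0.1499 + 0.4105 = -0.2209
Step 4: Primal residual = |0.1499 + 0.4105| = 0.5604


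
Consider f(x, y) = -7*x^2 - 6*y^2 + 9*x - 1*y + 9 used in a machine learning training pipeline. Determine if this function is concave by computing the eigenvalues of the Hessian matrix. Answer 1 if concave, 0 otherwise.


The Hessian of f(x,y) = -7*x^2 - 6*y^2 + 9*x - 1*y + 9 is:
H = [[-14, 0], [0, -12]]
Trace = -14 - 12 = -26
Determinant = -14*-12 - (0)^2 = 168
Discriminant = (-26)^2 - 4*168 = 4.0
Eigenvalues: lambda_1 = -14.0, lambda_2 = -12.0
The function is concave.

1


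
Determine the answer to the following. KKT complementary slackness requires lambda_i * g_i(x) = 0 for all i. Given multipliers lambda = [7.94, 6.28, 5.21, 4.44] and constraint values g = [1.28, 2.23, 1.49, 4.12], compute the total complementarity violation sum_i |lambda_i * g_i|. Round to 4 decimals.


KKT complementary slackness check:
lambda_1 * g_1 = 7.94 * 1.28 = 10.1632
lambda_2 * g_2 = 6.28 * 2.23 = 14.0044
lambda_3 * g_3 = 5.21 * 1.49 = 7.7629
lambda_4 * g_4 = 4.44 * 4.12 = 18.2928
Total violation = 10.1632 + 14.0044 + 7.7629 + 18.2928 = 50.2233


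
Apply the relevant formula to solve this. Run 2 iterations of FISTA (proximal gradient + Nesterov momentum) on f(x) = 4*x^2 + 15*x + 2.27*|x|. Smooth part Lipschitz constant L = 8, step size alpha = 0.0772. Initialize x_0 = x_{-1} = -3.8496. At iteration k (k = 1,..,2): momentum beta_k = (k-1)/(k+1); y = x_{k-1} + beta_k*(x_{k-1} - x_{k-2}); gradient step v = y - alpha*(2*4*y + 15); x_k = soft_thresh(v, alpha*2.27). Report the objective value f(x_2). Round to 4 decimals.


FISTA on f(x) = 4*x^2 + 15*x + 2.27*|x|
L = 8, alpha = 0.0772
Iteration 1: beta = 0.0, y = -3.8496 + 0.0*(-3.8496 + 3.8496) = -3.8496
  grad(y) = -15.7968, v = y - alpha*grad = -2.6301
  prox(v) = soft_thresh(-2.6301, 0.1752) = -2.4548
Iteration 2: beta = 0.3333, y = -2.4548 + 0.3333*(-2.4548 + 3.8496) = -1.9899
  grad(y) = -0.9194, v = y - alpha*grad = -1.9189
  prox(v) = soft_thresh(-1.9189, 0.1752) = -1.7437
f(x_2) = 4*(-1.7437)^2 + 15*(-1.7437) + 2.27*|-1.7437| = -10.0353


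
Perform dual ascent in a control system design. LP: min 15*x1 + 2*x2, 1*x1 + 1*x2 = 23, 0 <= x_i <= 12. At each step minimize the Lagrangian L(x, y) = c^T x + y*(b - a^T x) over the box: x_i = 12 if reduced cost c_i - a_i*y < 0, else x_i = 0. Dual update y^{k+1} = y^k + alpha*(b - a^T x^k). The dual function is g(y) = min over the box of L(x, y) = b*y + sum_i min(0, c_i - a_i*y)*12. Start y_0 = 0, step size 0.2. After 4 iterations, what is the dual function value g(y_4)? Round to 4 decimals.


Dual ascent for LP: min 15*x1 + 2*x2, 1*x1 + 1*x2 = 23, 0 <= x_i <= 12
Step 1: y^k = 0.0, reduced costs: (15.0, 2.0)
  x^k = (0.0, 0.0), subgradient = b - a^T x = 23.0
  y^{k+1} = 0.0 + 0.2*23.0 = 4.6
Step 2: y^k = 4.6, reduced costs: (10.4, -2.6)
  x^k = (0.0, 12.0), subgradient = b - a^T x = 11.0
  y^{k+1} = 4.6 + 0.2*11.0 = 6.8
Step 3: y^k = 6.8, reduced costs: (8.2, -4.8)
  x^k = (0.0, 12.0), subgradient = b - a^T x = 11.0
  y^{k+1} = 6.8 + 0.2*11.0 = 9.0
Step 4: y^k = 9.0, reduced costs: (6.0, -7.0)
  x^k = (0.0, 12.0), subgradient = b - a^T x = 11.0
  y^{k+1} = 9.0 + 0.2*11.0 = 11.2
Dual objective at y_4 = 11.2: reduced costs (3.8, -9.2), box minimizer x = (0.0, 12.0)
g(y_4) = b*y + (c1 - a1*y)*x1 + (c2 - a2*y)*x2 = 23*11.2 + 3.8*0.0 + (-9.2)*12.0 = 257.6 + 0.0 - 110.4 = 147.2


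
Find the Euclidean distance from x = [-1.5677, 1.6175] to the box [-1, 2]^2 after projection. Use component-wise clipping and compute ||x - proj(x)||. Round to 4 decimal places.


Project each component onto [-1, 2].
clip(-1.5677) = -1.0, clip(1.6175) = 1.6175
Projection = [-1.0, 1.6175]
Squared diffs: [0.3223, 0.0]
Distance = sqrt(0.3223) = 0.5677


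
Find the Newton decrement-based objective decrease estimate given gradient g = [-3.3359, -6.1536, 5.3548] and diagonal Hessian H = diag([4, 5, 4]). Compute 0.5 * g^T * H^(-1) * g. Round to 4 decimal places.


Step 1: H is diagonal, so H^(-1) * g = [-0.834, -1.2307, 1.3387].
Step 2: g^T H^(-1) g = sum_i g_i^2 / H_ii
  = (-3.3359)^2/4 + (-6.1536)^2/5 + (5.3548)^2/4
  = 2.7821 + 7.5734 + 7.1685 = 17.5239
Step 3: Objective decrease = 0.5 * g^T H^(-1) g = 8.7619


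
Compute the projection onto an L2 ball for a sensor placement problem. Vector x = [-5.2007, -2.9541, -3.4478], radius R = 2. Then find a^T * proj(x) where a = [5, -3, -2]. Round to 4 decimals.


Step 1: Compute ||x|| (intermediates to 6 decimals).
||x|| = sqrt((-5.2007)^2 + (-2.9541)^2 + (-3.4478)^2) = 6.903717
Step 2: Project.
Since ||x|| > R, scale = R/||x|| = 2/6.903717 = 0.289699, proj(x) = scale * x
proj(x) = [-1.506638, -0.8558, -0.998824]
Step 3: Dot product.
a^T * proj(x) = 5*(-1.506638) - 3*(-0.8558) - 2*(-0.998824) = -2.9681


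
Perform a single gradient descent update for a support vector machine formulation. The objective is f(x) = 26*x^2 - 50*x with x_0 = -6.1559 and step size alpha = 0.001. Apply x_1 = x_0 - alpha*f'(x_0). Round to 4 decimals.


We compute the gradient at x_0 and apply the update.
f'(x) = 52*x - 50
f'(-6.1559) = 52*-6.1559 - 50 = -370.1068
x_1 = -6.1559 - 0.001*-370.1068 = -5.7858


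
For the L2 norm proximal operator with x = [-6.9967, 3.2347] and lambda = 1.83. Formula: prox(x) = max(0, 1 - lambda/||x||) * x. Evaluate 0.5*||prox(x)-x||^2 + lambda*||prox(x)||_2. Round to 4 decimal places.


Step 1: Compute ||x||.
||x|| = 7.7082
Step 2: Compute scaling factor.
scale = max(0, 1 - 1.83/7.7082) = 0.7626
Step 3: prox(x) = [-5.3356, 2.4668]
||prox(x)|| = 5.8782
Step 4: Proximal objective.
0.5*||prox-x||^2 = 1.6745
lambda*||prox|| = 10.7571
Total = 12.4316


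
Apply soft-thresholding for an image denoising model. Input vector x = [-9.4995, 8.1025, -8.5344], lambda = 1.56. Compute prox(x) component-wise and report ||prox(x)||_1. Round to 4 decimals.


Soft-thresholding with lambda = 1.56:
prox(-9.4995) = sign(-9.4995)*max(|-9.4995| - 1.56, 0) = -7.9395
prox(8.1025) = sign(8.1025)*max(|8.1025| - 1.56, 0) = 6.5425
prox(-8.5344) = sign(-8.5344)*max(|-8.5344| - 1.56, 0) = -6.9744
prox(x) = [-7.9395, 6.5425, -6.9744]
||prox(x)||_1 = 7.9395 + 6.5425 + 6.9744 = 21.4564


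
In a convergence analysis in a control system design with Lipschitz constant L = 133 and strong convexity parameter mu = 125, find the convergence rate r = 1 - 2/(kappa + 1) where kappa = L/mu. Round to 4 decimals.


Step 1: Compute the condition number.
kappa = L/mu = 133/125 = 1.064
Step 2: Compute the convergence rate.
r = 1 - 2/(kappa + 1) = 1 - 2*mu/(L + mu) = (L - mu)/(L + mu) = 8/258 = 0.031


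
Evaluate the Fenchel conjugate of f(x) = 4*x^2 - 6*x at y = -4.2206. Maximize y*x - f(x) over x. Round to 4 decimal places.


f*(y) = sup_x {y*x - a*x^2 - b*x} = sup_x {(y-b)*x - a*x^2}
FOC: (y - b) - 2a*x = 0 => x* = (y - b)/(2a)
x* = (-4.2206 + 6)/(2*4) = 0.2224
f*(-4.2206) = (y-b)^2/(4a) = (-4.2206 + 6)^2/(4*4)
= 3.1663/16 = 0.1979


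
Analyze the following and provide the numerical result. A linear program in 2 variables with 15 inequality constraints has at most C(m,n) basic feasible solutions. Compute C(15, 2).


Each vertex corresponds to some choice of n active constraints out of m, so the number of vertices is at most C(m, n) = m! / (n!(m-n)!).
m = 15, n = 2
Numerator: 15 * 14
Denominator: 2! = 2
C(15, 2) = 105


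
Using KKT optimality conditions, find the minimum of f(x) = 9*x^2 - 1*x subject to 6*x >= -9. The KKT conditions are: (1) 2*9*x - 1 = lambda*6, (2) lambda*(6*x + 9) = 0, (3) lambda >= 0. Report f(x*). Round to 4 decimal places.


Step 1: Try lambda = 0 (constraint inactive).
Stationarity: 2*9*x - 1 = 0
x* = 1/(2*9) = 1/18 = 0.0556 (rounded; the exact value 1/18 is used below)
Check constraint: 6*0.0556 = 0.3336 >= -9 -- satisfied.
Step 2: Compute optimal value.
f(x*) = 9*(1/18)^2 - 1*(1/18) = -0.0278


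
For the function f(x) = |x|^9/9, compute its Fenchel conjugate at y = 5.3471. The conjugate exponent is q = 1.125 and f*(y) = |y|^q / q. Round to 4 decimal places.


The conjugate exponent q satisfies 1/p + 1/q = 1.
p = 9, so q = 9/(9 - 1) = 1.125
|y|^q = 5.3471^1.125 = 6.5938
f*(5.3471) = 6.5938 / 1.125 = 5.8611


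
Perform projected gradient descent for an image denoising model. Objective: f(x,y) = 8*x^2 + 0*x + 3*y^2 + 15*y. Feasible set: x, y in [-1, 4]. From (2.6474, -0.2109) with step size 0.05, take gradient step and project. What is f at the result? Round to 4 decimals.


Step 1: Compute gradient at (2.6474, -0.2109).
grad_x = 2*8*2.6474 + 0 = 42.3584
grad_y = 2*3*-0.2109 + 15 = 13.7346
Step 2: Gradient step.
x_raw = 2.6474 - 0.05*42.3584 = 0.5295
y_raw = -0.2109 - 0.05*13.7346 = -0.8976
Step 3: Project onto [-1, 4].
x_proj = clip(0.5295) = 0.5295
y_proj = clip(-0.8976) = -0.8976
Step 4: Evaluate f.
f(0.5295, -0.8976) = -8.8044


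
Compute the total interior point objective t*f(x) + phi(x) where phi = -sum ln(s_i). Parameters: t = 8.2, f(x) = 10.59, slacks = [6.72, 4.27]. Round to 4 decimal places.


Step 1: Compute log-barrier.
ln values: [1.9051, 1.4516]
phi = -(1.9051 + 1.4516) = -3.3567
Step 2: Compute augmented objective.
t*f(x) = 8.2*10.59 = 86.838
Total = 86.838 - 3.3567 = 83.4813


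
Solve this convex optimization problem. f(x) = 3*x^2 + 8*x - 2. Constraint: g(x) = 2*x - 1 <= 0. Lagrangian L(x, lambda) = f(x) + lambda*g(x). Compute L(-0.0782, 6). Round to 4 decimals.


Step 1: Evaluate f(x).
f(-0.0782) = 3*(-0.0782)^2 + 8*(-0.0782) - 2 = -2.6073
Step 2: Evaluate g(x).
g(-0.0782) = 2*-0.0782 - 1 = -1.1564
Step 3: Compute Lagrangian.
L = -2.6073 + 6*-1.1564 = -9.5457


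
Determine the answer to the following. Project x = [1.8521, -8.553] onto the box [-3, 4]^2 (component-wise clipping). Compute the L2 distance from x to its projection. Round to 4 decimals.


Project each component onto [-3, 4].
clip(1.8521) = 1.8521, clip(-8.553) = -3.0
Projection = [1.8521, -3.0]
Squared diffs: [0.0, 30.8358]
Distance = sqrt(30.8358) = 5.553


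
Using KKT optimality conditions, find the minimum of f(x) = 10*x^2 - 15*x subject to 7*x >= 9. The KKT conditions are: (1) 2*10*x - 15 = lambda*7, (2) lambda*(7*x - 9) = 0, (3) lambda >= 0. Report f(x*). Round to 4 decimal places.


Step 1: Try lambda = 0 (constraint inactive).
x_unc = 15/(2*10) = 0.75
Check: 7*0.75 = 5.25 < 9 -- violated!
Step 2: Constraint must be active: 7*x = 9
x* = 9/7 = 1.2857 (rounded; the exact value 9/7 is used below)
lambda = (2*10*(9/7) - 15)/7 = 1.5306
Step 3: Compute optimal value.
f(x*) = 10*(9/7)^2 - 15*(9/7) = -2.7551


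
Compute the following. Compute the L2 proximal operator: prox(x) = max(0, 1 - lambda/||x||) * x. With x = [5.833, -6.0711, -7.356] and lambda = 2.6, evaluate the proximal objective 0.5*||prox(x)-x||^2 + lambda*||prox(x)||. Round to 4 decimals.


Step 1: Compute ||x||.
||x|| = 11.18
Step 2: Compute scaling factor.
scale = max(0, 1 - 2.6/11.18) = 0.7674
Step 3: prox(x) = [4.4765, -4.6592, -5.6453]
||prox(x)|| = 8.58
Step 4: Proximal objective.
0.5*||prox-x||^2 = 3.38
lambda*||prox|| = 22.308
Total = 25.6881


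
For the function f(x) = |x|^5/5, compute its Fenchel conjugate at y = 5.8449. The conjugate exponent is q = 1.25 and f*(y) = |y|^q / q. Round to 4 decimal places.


The conjugate exponent q satisfies 1/p + 1/q = 1.
p = 5, so q = 5/(5 - 1) = 1.25
|y|^q = 5.8449^1.25 = 9.0881
f*(5.8449) = 9.0881 / 1.25 = 7.2705


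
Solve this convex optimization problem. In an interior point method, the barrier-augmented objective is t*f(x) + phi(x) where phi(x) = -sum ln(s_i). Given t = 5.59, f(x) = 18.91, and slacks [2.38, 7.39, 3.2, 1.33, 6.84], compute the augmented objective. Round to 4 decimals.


Step 1: Compute log-barrier.
ln values: [0.8671, 2.0001, 1.1632, 0.2852, 1.9228]
phi = -(0.8671 + 2.0001 + 1.1632 + 0.2852 + 1.9228) = -6.2383
Step 2: Compute augmented objective.
t*f(x) = 5.59*18.91 = 105.7069
Total = 105.7069 - 6.2383 = 99.4686


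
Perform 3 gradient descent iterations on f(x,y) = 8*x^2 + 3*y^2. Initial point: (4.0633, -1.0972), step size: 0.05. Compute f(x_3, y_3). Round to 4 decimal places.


Gradient descent on f(x,y) = 8*x^2 + 3*y^2.
Starting point: (4.0633, -1.0972), alpha = 0.05
Step 1: grad_x = 2*8*4.0633 = 65.0128, grad_y = 2*3*-1.0972 = -6.5832
  x_1 = 4.0633 - 0.05*65.0128 = 0.8127
  y_1 = -1.0972 - 0.05*-6.5832 = -0.768
Step 2: grad_x = 2*8*0.8127 = 13.0026, grad_y = 2*3*-0.768 = -4.6082
  x_2 = 0.8127 - 0.05*13.0026 = 0.1625
  y_2 = -0.768 - 0.05*-4.6082 = -0.5376
Step 3: grad_x = 2*8*0.1625 = 2.6005, grad_y = 2*3*-0.5376 = -3.2258
  x_3 = 0.1625 - 0.05*2.6005 = 0.0325
  y_3 = -0.5376 - 0.05*-3.2258 = -0.3763
f(0.0325, -0.3763) = 8*0.0325^2 + 3*(-0.3763)^2 = 0.4333


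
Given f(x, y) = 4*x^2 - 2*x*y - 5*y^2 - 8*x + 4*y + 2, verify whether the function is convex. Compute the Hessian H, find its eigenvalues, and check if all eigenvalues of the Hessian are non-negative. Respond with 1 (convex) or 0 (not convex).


The Hessian of f(x,y) = 4*x^2 - 2*x*y - 5*y^2 - 8*x + 4*y + 2 is:
H = [[8, -2], [-2, -10]]
Trace = 8 - 10 = -2
Determinant = 8*-10 - (-2)^2 = -84
Discriminant = (-2)^2 - 4*-84 = 340.0
Eigenvalues: lambda_1 = -10.2195, lambda_2 = 8.2195
The function is not convex.

0


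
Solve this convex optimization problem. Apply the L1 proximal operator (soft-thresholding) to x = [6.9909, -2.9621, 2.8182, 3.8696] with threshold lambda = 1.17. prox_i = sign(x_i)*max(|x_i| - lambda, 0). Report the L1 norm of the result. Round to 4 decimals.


Soft-thresholding with lambda = 1.17:
prox(6.9909) = sign(6.9909)*max(|6.9909| - 1.17, 0) = 5.8209
prox(-2.9621) = sign(-2.9621)*max(|-2.9621| - 1.17, 0) = -1.7921
prox(2.8182) = sign(2.8182)*max(|2.8182| - 1.17, 0) = 1.6482
prox(3.8696) = sign(3.8696)*max(|3.8696| - 1.17, 0) = 2.6996
prox(x) = [5.8209, -1.7921, 1.6482, 2.6996]
||prox(x)||_1 = 5.8209 + 1.7921 + 1.6482 + 2.6996 = 11.9608


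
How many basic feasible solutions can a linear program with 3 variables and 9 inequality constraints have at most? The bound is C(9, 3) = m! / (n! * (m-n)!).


Each vertex corresponds to some choice of n active constraints out of m, so the number of vertices is at most C(m, n) = m! / (n!(m-n)!).
m = 9, n = 3
Numerator: 9 * 8 * 7
Denominator: 3! = 6
C(9, 3) = 84


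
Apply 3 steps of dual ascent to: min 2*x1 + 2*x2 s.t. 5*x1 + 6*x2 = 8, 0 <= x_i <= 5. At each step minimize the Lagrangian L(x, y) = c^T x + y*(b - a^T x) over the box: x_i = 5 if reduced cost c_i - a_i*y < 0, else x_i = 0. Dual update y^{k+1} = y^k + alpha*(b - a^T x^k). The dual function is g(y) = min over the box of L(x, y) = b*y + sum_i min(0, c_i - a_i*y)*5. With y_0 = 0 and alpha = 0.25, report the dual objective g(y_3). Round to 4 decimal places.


Dual ascent for LP: min 2*x1 + 2*x2, 5*x1 + 6*x2 = 8, 0 <= x_i <= 5
Step 1: y^k = 0.0, reduced costs: (2.0, 2.0)
  x^k = (0.0, 0.0), subgradient = b - a^T x = 8.0
  y^{k+1} = 0.0 + 0.25*8.0 = 2.0
Step 2: y^k = 2.0, reduced costs: (-8.0, -10.0)
  x^k = (5.0, 5.0), subgradient = b - a^T x = -47.0
  y^{k+1} = 2.0 + 0.25*-47.0 = -9.75
Step 3: y^k = -9.75, reduced costs: (50.75, 60.5)
  x^k = (0.0, 0.0), subgradient = b - a^T x = 8.0
  y^{k+1} = -9.75 + 0.25*8.0 = -7.75
Dual objective at y_3 = -7.75: reduced costs (40.75, 48.5), box minimizer x = (0.0, 0.0)
g(y_3) = b*y + (c1 - a1*y)*x1 + (c2 - a2*y)*x2 = 8*(-7.75) + 40.75*0.0 + 48.5*0.0 = -62.0 + 0.0 + 0.0 = -62.0


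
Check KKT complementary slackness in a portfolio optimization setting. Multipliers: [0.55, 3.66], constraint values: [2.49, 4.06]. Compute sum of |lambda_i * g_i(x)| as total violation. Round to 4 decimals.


KKT complementary slackness check:
lambda_1 * g_1 = 0.55 * 2.49 = 1.3695
lambda_2 * g_2 = 3.66 * 4.06 = 14.8596
Total violation = 1.3695 + 14.8596 = 16.2291
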